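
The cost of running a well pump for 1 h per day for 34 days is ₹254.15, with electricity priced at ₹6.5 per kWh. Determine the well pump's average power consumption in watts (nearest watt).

Energy = ₹254.15 ÷ ₹6.5/kWh = 39.1 kWh
Runtime = 1 h/day × 34 days = 34 h
Power = 39.1 kWh ÷ 34 h = 1.15 kW = 1150 W

1150 W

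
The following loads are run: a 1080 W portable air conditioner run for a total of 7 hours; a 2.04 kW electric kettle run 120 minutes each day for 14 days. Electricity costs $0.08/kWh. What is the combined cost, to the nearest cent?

portable air conditioner: 1.08 kW × 7 h = 7.56 kWh
electric kettle: Runtime = 120 min × 14 = 1680 min = 28 h
electric kettle: 2.04 kW × 28 h = 57.12 kWh
Total energy = 64.68 kWh
Cost = 64.68 × $0.08 = $5.17

$5.17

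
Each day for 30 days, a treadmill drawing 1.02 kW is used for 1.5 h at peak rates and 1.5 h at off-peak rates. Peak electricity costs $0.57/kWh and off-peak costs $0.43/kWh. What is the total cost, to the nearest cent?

Peak energy = 1.02 kW × 1.5 h × 30 = 45.9 kWh
Off-peak energy = 1.02 kW × 1.5 h × 30 = 45.9 kWh
Cost = 45.9 × $0.57 + 45.9 × $0.43 = $26.163 + $19.737 = $45.90

$45.90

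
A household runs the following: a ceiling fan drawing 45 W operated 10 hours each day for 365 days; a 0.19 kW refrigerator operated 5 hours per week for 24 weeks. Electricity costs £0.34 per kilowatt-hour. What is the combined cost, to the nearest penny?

ceiling fan: Runtime = 10 h/day × 365 days = 3650 h
ceiling fan: 0.045 kW × 3650 h = 164.25 kWh
refrigerator: Runtime = 5 h/week × 24 weeks = 120 h
refrigerator: 0.19 kW × 120 h = 22.8 kWh
Total energy = 187.05 kWh
Cost = 187.05 × £0.34 = £63.60

£63.60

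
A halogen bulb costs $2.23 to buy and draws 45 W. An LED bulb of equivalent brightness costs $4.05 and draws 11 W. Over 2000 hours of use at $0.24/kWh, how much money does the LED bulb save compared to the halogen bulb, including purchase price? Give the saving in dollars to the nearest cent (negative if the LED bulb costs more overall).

halogen bulb: $2.23 + (45/1000) kW × 2000 h × $0.24 = $2.23 + $21.6 = $23.83
LED bulb: $4.05 + (11/1000) kW × 2000 h × $0.24 = $4.05 + $5.28 = $9.33
Saving = $23.83 − $9.33 = $14.5

$14.50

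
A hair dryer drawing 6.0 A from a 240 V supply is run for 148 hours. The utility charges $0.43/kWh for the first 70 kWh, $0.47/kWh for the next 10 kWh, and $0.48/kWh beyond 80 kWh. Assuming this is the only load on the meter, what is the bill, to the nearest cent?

$98.70

Power = 6.0 A × 240 V = 1440 W = 1.44 kW
Energy = 1.44 kW × 148 h = 213.12 kWh
Tier 1 (0–70 kWh): 70 × $0.43 = $30.1
Tier 2 (70–80 kWh): 10 × $0.47 = $4.7
Above 80 kWh: 133.12 × $0.48 = $63.8976
Bill = $98.70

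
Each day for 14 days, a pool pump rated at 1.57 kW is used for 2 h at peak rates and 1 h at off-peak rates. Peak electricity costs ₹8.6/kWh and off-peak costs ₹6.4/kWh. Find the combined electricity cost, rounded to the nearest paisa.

₹518.73

Peak energy = 1.57 kW × 2 h × 14 = 43.96 kWh
Off-peak energy = 1.57 kW × 1 h × 14 = 21.98 kWh
Cost = 43.96 × ₹8.6 + 21.98 × ₹6.4 = ₹378.056 + ₹140.672 = ₹518.73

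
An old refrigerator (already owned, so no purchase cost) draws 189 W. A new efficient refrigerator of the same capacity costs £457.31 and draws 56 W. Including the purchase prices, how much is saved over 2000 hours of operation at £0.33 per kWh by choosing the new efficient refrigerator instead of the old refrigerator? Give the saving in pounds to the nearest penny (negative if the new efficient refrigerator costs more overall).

-£369.53

old refrigerator: £0.00 + (189/1000) kW × 2000 h × £0.33 = £0.00 + £124.74 = £124.74
new efficient refrigerator: £457.31 + (56/1000) kW × 2000 h × £0.33 = £457.31 + £36.96 = £494.27
Saving = £124.74 − £494.27 = −£369.53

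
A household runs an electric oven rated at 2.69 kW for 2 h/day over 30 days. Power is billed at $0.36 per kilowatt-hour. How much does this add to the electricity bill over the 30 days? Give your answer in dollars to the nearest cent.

Runtime = 2 h/day × 30 days = 60 h
Energy = 2.69 kW × 60 h = 161.4 kWh
Cost = 161.4 kWh × $0.36/kWh = $58.10

$58.10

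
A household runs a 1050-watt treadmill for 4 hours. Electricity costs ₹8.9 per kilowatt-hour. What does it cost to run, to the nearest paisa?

Energy = 1.05 kW × 4 h = 4.2 kWh
Cost = 4.2 kWh × ₹8.9/kWh = ₹37.38

₹37.38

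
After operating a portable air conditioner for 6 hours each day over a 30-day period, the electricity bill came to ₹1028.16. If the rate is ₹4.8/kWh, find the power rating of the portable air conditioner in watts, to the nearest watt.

1190 W

Energy = ₹1028.16 ÷ ₹4.8/kWh = 214.2 kWh
Runtime = 6 h/day × 30 days = 180 h
Power = 214.2 kWh ÷ 180 h = 1.19 kW = 1190 W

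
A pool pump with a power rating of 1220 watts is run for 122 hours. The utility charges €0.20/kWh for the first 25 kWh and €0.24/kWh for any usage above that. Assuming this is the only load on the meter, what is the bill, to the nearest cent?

€34.72

Energy = 1.22 kW × 122 h = 148.84 kWh
Tier 1 (0–25 kWh): 25 × €0.20 = €5
Above 25 kWh: 123.84 × €0.24 = €29.7216
Bill = €34.72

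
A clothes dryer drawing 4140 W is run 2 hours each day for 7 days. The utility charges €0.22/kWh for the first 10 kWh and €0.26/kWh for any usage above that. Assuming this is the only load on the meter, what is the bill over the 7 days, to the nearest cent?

€14.67

Runtime = 2 h/day × 7 days = 14 h
Energy = 4.14 kW × 14 h = 57.96 kWh
Tier 1 (0–10 kWh): 10 × €0.22 = €2.2
Above 10 kWh: 47.96 × €0.26 = €12.4696
Bill = €14.67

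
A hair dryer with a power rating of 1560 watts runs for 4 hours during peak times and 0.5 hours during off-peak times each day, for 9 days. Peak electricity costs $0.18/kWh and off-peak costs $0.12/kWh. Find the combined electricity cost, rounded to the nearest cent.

Peak energy = 1.56 kW × 4 h × 9 = 56.16 kWh
Off-peak energy = 1.56 kW × 0.5 h × 9 = 7.02 kWh
Cost = 56.16 × $0.18 + 7.02 × $0.12 = $10.1088 + $0.8424 = $10.95

$10.95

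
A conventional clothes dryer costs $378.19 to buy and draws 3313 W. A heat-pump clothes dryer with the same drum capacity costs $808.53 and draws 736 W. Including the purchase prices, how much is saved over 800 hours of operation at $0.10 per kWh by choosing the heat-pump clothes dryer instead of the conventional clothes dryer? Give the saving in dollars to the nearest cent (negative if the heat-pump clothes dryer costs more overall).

-$224.18

conventional clothes dryer: $378.19 + (3313/1000) kW × 800 h × $0.10 = $378.19 + $265.04 = $643.23
heat-pump clothes dryer: $808.53 + (736/1000) kW × 800 h × $0.10 = $808.53 + $58.88 = $867.41
Saving = $643.23 − $867.41 = −$224.18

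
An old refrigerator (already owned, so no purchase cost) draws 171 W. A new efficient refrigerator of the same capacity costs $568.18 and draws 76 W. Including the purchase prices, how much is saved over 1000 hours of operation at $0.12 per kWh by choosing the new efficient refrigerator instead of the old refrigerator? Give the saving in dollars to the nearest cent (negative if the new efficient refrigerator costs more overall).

-$556.78

old refrigerator: $0.00 + (171/1000) kW × 1000 h × $0.12 = $0.00 + $20.52 = $20.52
new efficient refrigerator: $568.18 + (76/1000) kW × 1000 h × $0.12 = $568.18 + $9.12 = $577.3
Saving = $20.52 − $577.3 = −$556.78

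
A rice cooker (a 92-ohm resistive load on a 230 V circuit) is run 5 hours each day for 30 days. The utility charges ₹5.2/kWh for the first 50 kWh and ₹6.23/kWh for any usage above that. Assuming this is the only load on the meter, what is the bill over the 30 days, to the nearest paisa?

₹485.84

Power = V²/R = 230²/92 = 575 W = 0.575 kW
Runtime = 5 h/day × 30 days = 150 h
Energy = 0.575 kW × 150 h = 86.25 kWh
Tier 1 (0–50 kWh): 50 × ₹5.2 = ₹260
Above 50 kWh: 36.25 × ₹6.23 = ₹225.8375
Bill = ₹485.84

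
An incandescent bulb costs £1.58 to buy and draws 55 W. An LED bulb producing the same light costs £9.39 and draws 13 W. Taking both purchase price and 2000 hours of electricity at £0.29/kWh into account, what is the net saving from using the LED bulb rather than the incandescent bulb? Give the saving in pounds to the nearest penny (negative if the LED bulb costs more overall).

incandescent bulb: £1.58 + (55/1000) kW × 2000 h × £0.29 = £1.58 + £31.9 = £33.48
LED bulb: £9.39 + (13/1000) kW × 2000 h × £0.29 = £9.39 + £7.54 = £16.93
Saving = £33.48 − £16.93 = £16.55

£16.55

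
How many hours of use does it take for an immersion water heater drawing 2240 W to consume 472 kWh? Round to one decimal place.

Hours = 472 kWh ÷ 2.24 kW = 210.7 h

210.7 h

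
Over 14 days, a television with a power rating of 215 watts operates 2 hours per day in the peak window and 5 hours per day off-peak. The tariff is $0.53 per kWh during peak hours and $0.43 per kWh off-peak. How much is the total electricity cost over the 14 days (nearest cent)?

Peak energy = 0.215 kW × 2 h × 14 = 6.02 kWh
Off-peak energy = 0.215 kW × 5 h × 14 = 15.05 kWh
Cost = 6.02 × $0.53 + 15.05 × $0.43 = $3.1906 + $6.4715 = $9.66

$9.66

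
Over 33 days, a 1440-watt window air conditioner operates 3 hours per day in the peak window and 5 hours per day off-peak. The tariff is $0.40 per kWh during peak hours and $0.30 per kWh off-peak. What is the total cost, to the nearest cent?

Peak energy = 1.44 kW × 3 h × 33 = 142.56 kWh
Off-peak energy = 1.44 kW × 5 h × 33 = 237.6 kWh
Cost = 142.56 × $0.40 + 237.6 × $0.30 = $57.024 + $71.28 = $128.30

$128.30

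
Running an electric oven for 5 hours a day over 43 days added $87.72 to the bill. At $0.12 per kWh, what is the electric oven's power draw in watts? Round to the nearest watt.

3400 W

Energy = $87.72 ÷ $0.12/kWh = 731 kWh
Runtime = 5 h/day × 43 days = 215 h
Power = 731 kWh ÷ 215 h = 3.4 kW = 3400 W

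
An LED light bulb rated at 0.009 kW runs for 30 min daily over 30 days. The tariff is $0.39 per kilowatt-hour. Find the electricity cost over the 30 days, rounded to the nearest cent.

Runtime = 30 min × 30 = 900 min = 15 h
Energy = 0.009 kW × 15 h = 0.135 kWh
Cost = 0.135 kWh × $0.39/kWh = $0.05

$0.05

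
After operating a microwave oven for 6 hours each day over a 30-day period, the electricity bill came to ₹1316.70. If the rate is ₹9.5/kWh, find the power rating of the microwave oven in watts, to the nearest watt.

Energy = ₹1316.70 ÷ ₹9.5/kWh = 138.6 kWh
Runtime = 6 h/day × 30 days = 180 h
Power = 138.6 kWh ÷ 180 h = 0.77 kW = 770 W

770 W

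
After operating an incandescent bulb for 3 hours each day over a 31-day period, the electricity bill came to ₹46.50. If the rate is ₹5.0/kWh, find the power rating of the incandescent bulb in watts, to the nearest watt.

100 W

Energy = ₹46.50 ÷ ₹5.0/kWh = 9.3 kWh
Runtime = 3 h/day × 31 days = 93 h
Power = 9.3 kWh ÷ 93 h = 0.1 kW = 100 W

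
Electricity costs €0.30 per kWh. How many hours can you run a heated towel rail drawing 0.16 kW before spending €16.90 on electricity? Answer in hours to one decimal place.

Energy available = €16.90 ÷ €0.30/kWh = 56.3333 kWh
Hours = 56.3333 kWh ÷ 0.16 kW = 352.1 h

352.1 h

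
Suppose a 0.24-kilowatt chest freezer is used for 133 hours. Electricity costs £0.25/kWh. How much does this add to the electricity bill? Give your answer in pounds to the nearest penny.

Energy = 0.24 kW × 133 h = 31.92 kWh
Cost = 31.92 kWh × £0.25/kWh = £7.98

£7.98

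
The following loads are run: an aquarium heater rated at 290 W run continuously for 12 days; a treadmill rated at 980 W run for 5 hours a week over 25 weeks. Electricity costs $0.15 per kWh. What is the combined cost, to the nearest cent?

$30.90

aquarium heater: Runtime = 24 h × 12 = 288 h
aquarium heater: 0.29 kW × 288 h = 83.52 kWh
treadmill: Runtime = 5 h/week × 25 weeks = 125 h
treadmill: 0.98 kW × 125 h = 122.5 kWh
Total energy = 206.02 kWh
Cost = 206.02 × $0.15 = $30.90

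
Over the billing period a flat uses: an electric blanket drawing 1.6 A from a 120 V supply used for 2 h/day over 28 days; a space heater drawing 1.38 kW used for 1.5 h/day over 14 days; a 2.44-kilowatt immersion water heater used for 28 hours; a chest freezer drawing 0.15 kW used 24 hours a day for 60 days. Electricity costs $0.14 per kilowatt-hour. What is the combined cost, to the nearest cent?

$45.37

electric blanket: Power = 1.6 A × 120 V = 192 W = 0.192 kW
electric blanket: Runtime = 2 h/day × 28 days = 56 h
electric blanket: 0.192 kW × 56 h = 10.752 kWh
space heater: Runtime = 1.5 h/day × 14 days = 21 h
space heater: 1.38 kW × 21 h = 28.98 kWh
immersion water heater: 2.44 kW × 28 h = 68.32 kWh
chest freezer: Runtime = 24 h × 60 = 1440 h
chest freezer: 0.15 kW × 1440 h = 216 kWh
Total energy = 324.052 kWh
Cost = 324.052 × $0.14 = $45.37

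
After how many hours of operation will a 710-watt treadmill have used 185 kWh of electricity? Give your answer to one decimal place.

Hours = 185 kWh ÷ 0.71 kW = 260.6 h

260.6 h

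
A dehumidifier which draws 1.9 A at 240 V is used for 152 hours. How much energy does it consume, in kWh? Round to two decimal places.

Power = 1.9 A × 240 V = 456 W = 0.456 kW
Energy = 0.456 kW × 152 h = 69.312 kWh ≈ 69.31 kWh

69.31 kWh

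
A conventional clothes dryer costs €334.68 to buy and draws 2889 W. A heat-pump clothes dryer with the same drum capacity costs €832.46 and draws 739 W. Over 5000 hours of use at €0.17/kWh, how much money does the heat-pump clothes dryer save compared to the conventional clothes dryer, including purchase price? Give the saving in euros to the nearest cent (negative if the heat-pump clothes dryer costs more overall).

conventional clothes dryer: €334.68 + (2889/1000) kW × 5000 h × €0.17 = €334.68 + €2455.65 = €2790.33
heat-pump clothes dryer: €832.46 + (739/1000) kW × 5000 h × €0.17 = €832.46 + €628.15 = €1460.61
Saving = €2790.33 − €1460.61 = €1329.72

€1329.72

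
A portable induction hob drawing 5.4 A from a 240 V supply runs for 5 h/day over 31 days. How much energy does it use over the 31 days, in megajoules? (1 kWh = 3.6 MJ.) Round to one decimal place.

Power = 5.4 A × 240 V = 1296 W = 1.296 kW
Runtime = 5 h/day × 31 days = 155 h
Energy = 1.296 kW × 155 h = 200.88 kWh
= 200.88 × 3.6 MJ = 723.2 MJ

723.2 MJ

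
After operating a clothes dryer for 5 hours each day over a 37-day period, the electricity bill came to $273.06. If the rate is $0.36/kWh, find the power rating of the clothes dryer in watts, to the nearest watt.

4100 W

Energy = $273.06 ÷ $0.36/kWh = 758.5 kWh
Runtime = 5 h/day × 37 days = 185 h
Power = 758.5 kWh ÷ 185 h = 4.1 kW = 4100 W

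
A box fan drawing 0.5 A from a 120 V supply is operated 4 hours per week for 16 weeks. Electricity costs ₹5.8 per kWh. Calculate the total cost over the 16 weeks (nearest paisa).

Power = 0.5 A × 120 V = 60 W = 0.06 kW
Runtime = 4 h/week × 16 weeks = 64 h
Energy = 0.06 kW × 64 h = 3.84 kWh
Cost = 3.84 kWh × ₹5.8/kWh = ₹22.27

₹22.27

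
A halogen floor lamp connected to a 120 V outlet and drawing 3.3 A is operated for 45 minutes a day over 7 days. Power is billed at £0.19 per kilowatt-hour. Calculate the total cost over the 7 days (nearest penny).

£0.40

Power = 3.3 A × 120 V = 396 W = 0.396 kW
Runtime = 45 min × 7 = 315 min = 5.25 h
Energy = 0.396 kW × 5.25 h = 2.079 kWh
Cost = 2.079 kWh × £0.19/kWh = £0.40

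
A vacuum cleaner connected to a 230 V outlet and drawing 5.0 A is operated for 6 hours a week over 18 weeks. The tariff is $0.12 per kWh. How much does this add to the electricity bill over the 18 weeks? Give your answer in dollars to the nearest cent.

Power = 5.0 A × 230 V = 1150 W = 1.15 kW
Runtime = 6 h/week × 18 weeks = 108 h
Energy = 1.15 kW × 108 h = 124.2 kWh
Cost = 124.2 kWh × $0.12/kWh = $14.90

$14.90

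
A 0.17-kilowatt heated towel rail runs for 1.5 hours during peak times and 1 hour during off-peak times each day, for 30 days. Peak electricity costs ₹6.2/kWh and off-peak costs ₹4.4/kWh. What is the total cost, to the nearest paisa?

₹69.87

Peak energy = 0.17 kW × 1.5 h × 30 = 7.65 kWh
Off-peak energy = 0.17 kW × 1 h × 30 = 5.1 kWh
Cost = 7.65 × ₹6.2 + 5.1 × ₹4.4 = ₹47.43 + ₹22.44 = ₹69.87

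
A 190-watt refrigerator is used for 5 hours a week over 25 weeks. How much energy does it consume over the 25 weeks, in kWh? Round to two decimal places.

Runtime = 5 h/week × 25 weeks = 125 h
Energy = 0.19 kW × 125 h = 23.75 kWh

23.75 kWh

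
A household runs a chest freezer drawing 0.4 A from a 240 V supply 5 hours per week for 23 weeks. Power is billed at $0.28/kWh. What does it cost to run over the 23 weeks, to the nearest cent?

Power = 0.4 A × 240 V = 96 W = 0.096 kW
Runtime = 5 h/week × 23 weeks = 115 h
Energy = 0.096 kW × 115 h = 11.04 kWh
Cost = 11.04 kWh × $0.28/kWh = $3.09

$3.09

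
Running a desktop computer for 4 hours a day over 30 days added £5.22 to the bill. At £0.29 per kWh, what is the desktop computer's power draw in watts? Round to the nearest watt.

Energy = £5.22 ÷ £0.29/kWh = 18 kWh
Runtime = 4 h/day × 30 days = 120 h
Power = 18 kWh ÷ 120 h = 0.15 kW = 150 W

150 W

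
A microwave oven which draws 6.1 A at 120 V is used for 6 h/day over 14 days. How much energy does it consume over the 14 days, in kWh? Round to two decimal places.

Power = 6.1 A × 120 V = 732 W = 0.732 kW
Runtime = 6 h/day × 14 days = 84 h
Energy = 0.732 kW × 84 h = 61.488 kWh ≈ 61.49 kWh

61.49 kWh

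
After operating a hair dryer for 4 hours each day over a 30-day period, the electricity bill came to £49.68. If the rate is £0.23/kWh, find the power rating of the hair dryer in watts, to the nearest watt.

1800 W

Energy = £49.68 ÷ £0.23/kWh = 216 kWh
Runtime = 4 h/day × 30 days = 120 h
Power = 216 kWh ÷ 120 h = 1.8 kW = 1800 W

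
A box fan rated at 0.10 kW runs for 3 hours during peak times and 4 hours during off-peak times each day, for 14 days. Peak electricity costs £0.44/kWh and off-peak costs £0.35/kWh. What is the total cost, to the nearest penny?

Peak energy = 0.1 kW × 3 h × 14 = 4.2 kWh
Off-peak energy = 0.1 kW × 4 h × 14 = 5.6 kWh
Cost = 4.2 × £0.44 + 5.6 × £0.35 = £1.848 + £1.96 = £3.81

£3.81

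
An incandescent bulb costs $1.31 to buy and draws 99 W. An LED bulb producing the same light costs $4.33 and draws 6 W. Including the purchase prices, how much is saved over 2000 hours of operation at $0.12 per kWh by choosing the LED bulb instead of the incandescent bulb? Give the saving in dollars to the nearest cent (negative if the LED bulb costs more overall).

$19.30

incandescent bulb: $1.31 + (99/1000) kW × 2000 h × $0.12 = $1.31 + $23.76 = $25.07
LED bulb: $4.33 + (6/1000) kW × 2000 h × $0.12 = $4.33 + $1.44 = $5.77
Saving = $25.07 − $5.77 = $19.3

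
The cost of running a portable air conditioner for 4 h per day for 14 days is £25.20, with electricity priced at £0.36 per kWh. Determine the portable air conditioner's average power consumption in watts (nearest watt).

1250 W

Energy = £25.20 ÷ £0.36/kWh = 70 kWh
Runtime = 4 h/day × 14 days = 56 h
Power = 70 kWh ÷ 56 h = 1.25 kW = 1250 W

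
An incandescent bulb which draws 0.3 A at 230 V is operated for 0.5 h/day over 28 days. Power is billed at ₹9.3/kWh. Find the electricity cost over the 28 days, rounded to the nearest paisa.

₹8.98

Power = 0.3 A × 230 V = 69 W = 0.069 kW
Runtime = 0.5 h/day × 28 days = 14 h
Energy = 0.069 kW × 14 h = 0.966 kWh
Cost = 0.966 kWh × ₹9.3/kWh = ₹8.98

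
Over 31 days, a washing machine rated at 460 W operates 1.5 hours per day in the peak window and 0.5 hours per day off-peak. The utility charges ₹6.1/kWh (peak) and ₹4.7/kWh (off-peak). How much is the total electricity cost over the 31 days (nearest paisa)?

₹163.99

Peak energy = 0.46 kW × 1.5 h × 31 = 21.39 kWh
Off-peak energy = 0.46 kW × 0.5 h × 31 = 7.13 kWh
Cost = 21.39 × ₹6.1 + 7.13 × ₹4.7 = ₹130.479 + ₹33.511 = ₹163.99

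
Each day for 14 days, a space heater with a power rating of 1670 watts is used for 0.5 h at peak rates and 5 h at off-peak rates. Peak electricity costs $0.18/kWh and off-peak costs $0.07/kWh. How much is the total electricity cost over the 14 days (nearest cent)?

$10.29

Peak energy = 1.67 kW × 0.5 h × 14 = 11.69 kWh
Off-peak energy = 1.67 kW × 5 h × 14 = 116.9 kWh
Cost = 11.69 × $0.18 + 116.9 × $0.07 = $2.1042 + $8.183 = $10.29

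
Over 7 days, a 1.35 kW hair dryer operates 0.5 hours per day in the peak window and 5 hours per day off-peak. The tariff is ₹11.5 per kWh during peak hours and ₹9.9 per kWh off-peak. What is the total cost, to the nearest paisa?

₹522.11

Peak energy = 1.35 kW × 0.5 h × 7 = 4.725 kWh
Off-peak energy = 1.35 kW × 5 h × 7 = 47.25 kWh
Cost = 4.725 × ₹11.5 + 47.25 × ₹9.9 = ₹54.3375 + ₹467.775 = ₹522.11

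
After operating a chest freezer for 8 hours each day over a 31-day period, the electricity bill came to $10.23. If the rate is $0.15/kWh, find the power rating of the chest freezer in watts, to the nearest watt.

275 W

Energy = $10.23 ÷ $0.15/kWh = 68.2 kWh
Runtime = 8 h/day × 31 days = 248 h
Power = 68.2 kWh ÷ 248 h = 0.275 kW = 275 W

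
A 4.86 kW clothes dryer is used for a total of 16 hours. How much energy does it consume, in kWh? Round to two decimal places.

77.76 kWh

Energy = 4.86 kW × 16 h = 77.76 kWh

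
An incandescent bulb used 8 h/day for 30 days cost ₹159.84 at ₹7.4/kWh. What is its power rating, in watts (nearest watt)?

Energy = ₹159.84 ÷ ₹7.4/kWh = 21.6 kWh
Runtime = 8 h/day × 30 days = 240 h
Power = 21.6 kWh ÷ 240 h = 0.09 kW = 90 W

90 W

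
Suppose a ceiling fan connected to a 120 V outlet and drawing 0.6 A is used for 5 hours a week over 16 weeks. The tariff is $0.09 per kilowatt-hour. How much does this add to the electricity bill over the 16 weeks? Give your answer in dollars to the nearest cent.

$0.52

Power = 0.6 A × 120 V = 72 W = 0.072 kW
Runtime = 5 h/week × 16 weeks = 80 h
Energy = 0.072 kW × 80 h = 5.76 kWh
Cost = 5.76 kWh × $0.09/kWh = $0.52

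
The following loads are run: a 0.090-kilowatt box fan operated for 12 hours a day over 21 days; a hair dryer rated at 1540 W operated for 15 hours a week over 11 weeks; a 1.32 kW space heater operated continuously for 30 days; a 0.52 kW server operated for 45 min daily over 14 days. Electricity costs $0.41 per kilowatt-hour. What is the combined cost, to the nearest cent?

$505.38

box fan: Runtime = 12 h/day × 21 days = 252 h
box fan: 0.09 kW × 252 h = 22.68 kWh
hair dryer: Runtime = 15 h/week × 11 weeks = 165 h
hair dryer: 1.54 kW × 165 h = 254.1 kWh
space heater: Runtime = 24 h × 30 = 720 h
space heater: 1.32 kW × 720 h = 950.4 kWh
server: Runtime = 45 min × 14 = 630 min = 10.5 h
server: 0.52 kW × 10.5 h = 5.46 kWh
Total energy = 1232.64 kWh
Cost = 1232.64 × $0.41 = $505.38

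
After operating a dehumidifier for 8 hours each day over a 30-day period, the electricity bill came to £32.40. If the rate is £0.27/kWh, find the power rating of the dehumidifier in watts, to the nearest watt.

Energy = £32.40 ÷ £0.27/kWh = 120 kWh
Runtime = 8 h/day × 30 days = 240 h
Power = 120 kWh ÷ 240 h = 0.5 kW = 500 W

500 W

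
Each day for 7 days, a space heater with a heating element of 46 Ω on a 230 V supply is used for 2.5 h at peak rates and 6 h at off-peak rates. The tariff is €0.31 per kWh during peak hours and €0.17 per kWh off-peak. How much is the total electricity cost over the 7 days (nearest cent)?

€14.45

Power = V²/R = 230²/46 = 1150 W = 1.15 kW
Peak energy = 1.15 kW × 2.5 h × 7 = 20.125 kWh
Off-peak energy = 1.15 kW × 6 h × 7 = 48.3 kWh
Cost = 20.125 × €0.31 + 48.3 × €0.17 = €6.23875 + €8.211 = €14.45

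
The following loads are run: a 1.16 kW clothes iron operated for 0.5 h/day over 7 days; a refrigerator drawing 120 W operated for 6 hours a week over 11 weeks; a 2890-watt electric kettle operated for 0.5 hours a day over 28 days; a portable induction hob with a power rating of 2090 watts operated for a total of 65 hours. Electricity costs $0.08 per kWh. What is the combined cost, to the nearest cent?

$15.06

clothes iron: Runtime = 0.5 h/day × 7 days = 3.5 h
clothes iron: 1.16 kW × 3.5 h = 4.06 kWh
refrigerator: Runtime = 6 h/week × 11 weeks = 66 h
refrigerator: 0.12 kW × 66 h = 7.92 kWh
electric kettle: Runtime = 0.5 h/day × 28 days = 14 h
electric kettle: 2.89 kW × 14 h = 40.46 kWh
portable induction hob: 2.09 kW × 65 h = 135.85 kWh
Total energy = 188.29 kWh
Cost = 188.29 × $0.08 = $15.06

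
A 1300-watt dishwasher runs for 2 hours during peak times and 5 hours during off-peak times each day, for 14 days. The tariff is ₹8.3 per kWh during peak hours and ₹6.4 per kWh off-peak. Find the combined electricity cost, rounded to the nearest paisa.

₹884.52

Peak energy = 1.3 kW × 2 h × 14 = 36.4 kWh
Off-peak energy = 1.3 kW × 5 h × 14 = 91 kWh
Cost = 36.4 × ₹8.3 + 91 × ₹6.4 = ₹302.12 + ₹582.4 = ₹884.52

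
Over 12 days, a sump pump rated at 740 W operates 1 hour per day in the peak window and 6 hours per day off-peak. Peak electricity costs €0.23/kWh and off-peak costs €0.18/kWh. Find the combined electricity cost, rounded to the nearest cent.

€11.63

Peak energy = 0.74 kW × 1 h × 12 = 8.88 kWh
Off-peak energy = 0.74 kW × 6 h × 12 = 53.28 kWh
Cost = 8.88 × €0.23 + 53.28 × €0.18 = €2.0424 + €9.5904 = €11.63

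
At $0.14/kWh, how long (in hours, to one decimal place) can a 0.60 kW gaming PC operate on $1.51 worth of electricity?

18.0 h

Energy available = $1.51 ÷ $0.14/kWh = 10.7857 kWh
Hours = 10.7857 kWh ÷ 0.6 kW = 18.0 h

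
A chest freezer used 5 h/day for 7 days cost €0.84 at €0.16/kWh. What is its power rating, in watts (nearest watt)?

Energy = €0.84 ÷ €0.16/kWh = 5.25 kWh
Runtime = 5 h/day × 7 days = 35 h
Power = 5.25 kWh ÷ 35 h = 0.15 kW = 150 W

150 W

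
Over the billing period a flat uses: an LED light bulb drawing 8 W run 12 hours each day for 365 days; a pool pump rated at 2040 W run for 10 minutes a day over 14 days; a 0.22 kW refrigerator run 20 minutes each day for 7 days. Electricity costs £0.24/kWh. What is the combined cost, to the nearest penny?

£9.68

LED light bulb: Runtime = 12 h/day × 365 days = 4380 h
LED light bulb: 0.008 kW × 4380 h = 35.04 kWh
pool pump: Runtime = 10 min × 14 = 140 min = 2.333333… h
pool pump: 2.04 kW × 2.333333… h = 4.76 kWh
refrigerator: Runtime = 20 min × 7 = 140 min = 2.333333… h
refrigerator: 0.22 kW × 2.333333… h = 0.513333… kWh
Total energy = 40.313333… kWh
Cost = 40.313333… × £0.24 = £9.68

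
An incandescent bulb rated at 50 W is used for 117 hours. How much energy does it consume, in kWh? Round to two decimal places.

Energy = 0.05 kW × 117 h = 5.85 kWh

5.85 kWh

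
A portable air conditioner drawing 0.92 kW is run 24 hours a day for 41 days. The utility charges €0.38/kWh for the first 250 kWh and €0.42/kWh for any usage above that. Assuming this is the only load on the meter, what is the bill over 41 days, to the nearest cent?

Runtime = 24 h × 41 = 984 h
Energy = 0.92 kW × 984 h = 905.28 kWh
Tier 1 (0–250 kWh): 250 × €0.38 = €95
Above 250 kWh: 655.28 × €0.42 = €275.2176
Bill = €370.22

€370.22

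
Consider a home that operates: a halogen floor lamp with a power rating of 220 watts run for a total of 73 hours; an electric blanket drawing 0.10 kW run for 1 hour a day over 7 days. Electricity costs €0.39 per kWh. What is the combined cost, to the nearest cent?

halogen floor lamp: 0.22 kW × 73 h = 16.06 kWh
electric blanket: Runtime = 1 h/day × 7 days = 7 h
electric blanket: 0.1 kW × 7 h = 0.7 kWh
Total energy = 16.76 kWh
Cost = 16.76 × €0.39 = €6.54

€6.54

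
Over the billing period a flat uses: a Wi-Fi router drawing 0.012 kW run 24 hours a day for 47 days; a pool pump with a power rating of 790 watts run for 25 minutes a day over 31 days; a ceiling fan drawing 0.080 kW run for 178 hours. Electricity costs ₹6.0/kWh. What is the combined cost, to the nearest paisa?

₹227.88

Wi-Fi router: Runtime = 24 h × 47 = 1128 h
Wi-Fi router: 0.012 kW × 1128 h = 13.536 kWh
pool pump: Runtime = 25 min × 31 = 775 min = 12.916666… h
pool pump: 0.79 kW × 12.916666… h = 10.204166… kWh
ceiling fan: 0.08 kW × 178 h = 14.24 kWh
Total energy = 37.980166… kWh
Cost = 37.980166… × ₹6.0 = ₹227.88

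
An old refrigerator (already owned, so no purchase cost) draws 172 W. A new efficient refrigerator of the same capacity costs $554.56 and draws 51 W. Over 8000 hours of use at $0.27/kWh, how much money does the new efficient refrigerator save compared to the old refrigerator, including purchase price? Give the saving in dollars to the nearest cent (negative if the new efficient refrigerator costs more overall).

-$293.20

old refrigerator: $0.00 + (172/1000) kW × 8000 h × $0.27 = $0.00 + $371.52 = $371.52
new efficient refrigerator: $554.56 + (51/1000) kW × 8000 h × $0.27 = $554.56 + $110.16 = $664.72
Saving = $371.52 − $664.72 = −$293.2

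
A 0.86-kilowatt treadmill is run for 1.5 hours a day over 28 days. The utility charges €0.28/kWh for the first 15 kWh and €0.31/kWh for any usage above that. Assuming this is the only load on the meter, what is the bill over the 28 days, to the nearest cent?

€10.75

Runtime = 1.5 h/day × 28 days = 42 h
Energy = 0.86 kW × 42 h = 36.12 kWh
Tier 1 (0–15 kWh): 15 × €0.28 = €4.2
Above 15 kWh: 21.12 × €0.31 = €6.5472
Bill = €10.75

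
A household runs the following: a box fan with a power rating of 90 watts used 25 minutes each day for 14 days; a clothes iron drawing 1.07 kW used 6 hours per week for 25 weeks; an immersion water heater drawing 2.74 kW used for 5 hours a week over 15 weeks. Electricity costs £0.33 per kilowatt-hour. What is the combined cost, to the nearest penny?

£120.95

box fan: Runtime = 25 min × 14 = 350 min = 5.833333… h
box fan: 0.09 kW × 5.833333… h = 0.525 kWh
clothes iron: Runtime = 6 h/week × 25 weeks = 150 h
clothes iron: 1.07 kW × 150 h = 160.5 kWh
immersion water heater: Runtime = 5 h/week × 15 weeks = 75 h
immersion water heater: 2.74 kW × 75 h = 205.5 kWh
Total energy = 366.525 kWh
Cost = 366.525 × £0.33 = £120.95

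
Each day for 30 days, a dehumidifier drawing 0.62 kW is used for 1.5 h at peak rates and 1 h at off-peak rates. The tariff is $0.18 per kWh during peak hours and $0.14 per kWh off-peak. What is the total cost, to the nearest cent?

Peak energy = 0.62 kW × 1.5 h × 30 = 27.9 kWh
Off-peak energy = 0.62 kW × 1 h × 30 = 18.6 kWh
Cost = 27.9 × $0.18 + 18.6 × $0.14 = $5.022 + $2.604 = $7.63

$7.63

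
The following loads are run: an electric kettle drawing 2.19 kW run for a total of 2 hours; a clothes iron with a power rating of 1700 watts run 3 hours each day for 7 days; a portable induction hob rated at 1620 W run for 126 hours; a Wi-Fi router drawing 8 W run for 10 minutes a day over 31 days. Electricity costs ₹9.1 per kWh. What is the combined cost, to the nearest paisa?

₹2222.60

electric kettle: 2.19 kW × 2 h = 4.38 kWh
clothes iron: Runtime = 3 h/day × 7 days = 21 h
clothes iron: 1.7 kW × 21 h = 35.7 kWh
portable induction hob: 1.62 kW × 126 h = 204.12 kWh
Wi-Fi router: Runtime = 10 min × 31 = 310 min = 5.166666… h
Wi-Fi router: 0.008 kW × 5.166666… h = 0.041333… kWh
Total energy = 244.241333… kWh
Cost = 244.241333… × ₹9.1 = ₹2222.60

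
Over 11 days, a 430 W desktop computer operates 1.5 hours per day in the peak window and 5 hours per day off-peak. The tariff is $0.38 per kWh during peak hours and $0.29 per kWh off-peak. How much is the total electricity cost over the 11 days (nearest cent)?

Peak energy = 0.43 kW × 1.5 h × 11 = 7.095 kWh
Off-peak energy = 0.43 kW × 5 h × 11 = 23.65 kWh
Cost = 7.095 × $0.38 + 23.65 × $0.29 = $2.6961 + $6.8585 = $9.55

$9.55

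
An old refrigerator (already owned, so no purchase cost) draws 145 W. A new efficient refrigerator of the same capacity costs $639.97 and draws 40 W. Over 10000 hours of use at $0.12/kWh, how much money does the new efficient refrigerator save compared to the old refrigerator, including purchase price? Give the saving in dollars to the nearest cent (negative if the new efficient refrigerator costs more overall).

old refrigerator: $0.00 + (145/1000) kW × 10000 h × $0.12 = $0.00 + $174 = $174
new efficient refrigerator: $639.97 + (40/1000) kW × 10000 h × $0.12 = $639.97 + $48 = $687.97
Saving = $174 − $687.97 = −$513.97

-$513.97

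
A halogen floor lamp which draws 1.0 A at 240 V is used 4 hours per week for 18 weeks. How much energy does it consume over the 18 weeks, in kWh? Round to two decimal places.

Power = 1.0 A × 240 V = 240 W = 0.24 kW
Runtime = 4 h/week × 18 weeks = 72 h
Energy = 0.24 kW × 72 h = 17.28 kWh

17.28 kWh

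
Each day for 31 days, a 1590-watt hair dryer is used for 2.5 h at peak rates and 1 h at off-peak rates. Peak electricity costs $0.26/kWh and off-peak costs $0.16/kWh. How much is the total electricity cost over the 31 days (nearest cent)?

$39.92

Peak energy = 1.59 kW × 2.5 h × 31 = 123.225 kWh
Off-peak energy = 1.59 kW × 1 h × 31 = 49.29 kWh
Cost = 123.225 × $0.26 + 49.29 × $0.16 = $32.0385 + $7.8864 = $39.92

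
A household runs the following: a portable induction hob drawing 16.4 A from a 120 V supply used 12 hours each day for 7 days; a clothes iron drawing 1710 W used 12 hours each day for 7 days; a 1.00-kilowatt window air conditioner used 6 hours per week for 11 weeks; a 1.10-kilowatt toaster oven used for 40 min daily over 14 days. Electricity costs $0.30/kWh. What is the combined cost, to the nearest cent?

$115.57

portable induction hob: Power = 16.4 A × 120 V = 1968 W = 1.968 kW
portable induction hob: Runtime = 12 h/day × 7 days = 84 h
portable induction hob: 1.968 kW × 84 h = 165.312 kWh
clothes iron: Runtime = 12 h/day × 7 days = 84 h
clothes iron: 1.71 kW × 84 h = 143.64 kWh
window air conditioner: Runtime = 6 h/week × 11 weeks = 66 h
window air conditioner: 1 kW × 66 h = 66 kWh
toaster oven: Runtime = 40 min × 14 = 560 min = 9.333333… h
toaster oven: 1.1 kW × 9.333333… h = 10.266666… kWh
Total energy = 385.218666… kWh
Cost = 385.218666… × $0.30 = $115.57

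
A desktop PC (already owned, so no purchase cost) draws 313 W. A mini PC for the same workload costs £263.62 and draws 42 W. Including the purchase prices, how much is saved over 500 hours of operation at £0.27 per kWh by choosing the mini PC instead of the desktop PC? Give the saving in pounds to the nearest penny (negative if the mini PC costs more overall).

desktop PC: £0.00 + (313/1000) kW × 500 h × £0.27 = £0.00 + £42.255 = £42.255
mini PC: £263.62 + (42/1000) kW × 500 h × £0.27 = £263.62 + £5.67 = £269.29
Saving = £42.255 − £269.29 = −£227.035 → -£227.04

-£227.04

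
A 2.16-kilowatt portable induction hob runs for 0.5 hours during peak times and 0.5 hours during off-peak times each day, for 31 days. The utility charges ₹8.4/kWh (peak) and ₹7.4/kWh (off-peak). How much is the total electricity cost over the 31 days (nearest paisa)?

₹528.98

Peak energy = 2.16 kW × 0.5 h × 31 = 33.48 kWh
Off-peak energy = 2.16 kW × 0.5 h × 31 = 33.48 kWh
Cost = 33.48 × ₹8.4 + 33.48 × ₹7.4 = ₹281.232 + ₹247.752 = ₹528.98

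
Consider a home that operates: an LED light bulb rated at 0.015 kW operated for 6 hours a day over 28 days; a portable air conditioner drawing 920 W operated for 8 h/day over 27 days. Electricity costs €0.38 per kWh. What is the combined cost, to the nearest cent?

LED light bulb: Runtime = 6 h/day × 28 days = 168 h
LED light bulb: 0.015 kW × 168 h = 2.52 kWh
portable air conditioner: Runtime = 8 h/day × 27 days = 216 h
portable air conditioner: 0.92 kW × 216 h = 198.72 kWh
Total energy = 201.24 kWh
Cost = 201.24 × €0.38 = €76.47

€76.47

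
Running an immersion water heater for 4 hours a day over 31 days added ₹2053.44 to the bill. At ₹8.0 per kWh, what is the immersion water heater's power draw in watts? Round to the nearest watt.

Energy = ₹2053.44 ÷ ₹8.0/kWh = 256.68 kWh
Runtime = 4 h/day × 31 days = 124 h
Power = 256.68 kWh ÷ 124 h = 2.07 kW = 2070 W

2070 W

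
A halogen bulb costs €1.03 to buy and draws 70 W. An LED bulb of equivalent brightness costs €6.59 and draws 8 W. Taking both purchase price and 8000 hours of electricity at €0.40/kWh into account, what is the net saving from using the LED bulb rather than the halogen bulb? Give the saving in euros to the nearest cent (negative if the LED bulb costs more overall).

halogen bulb: €1.03 + (70/1000) kW × 8000 h × €0.40 = €1.03 + €224 = €225.03
LED bulb: €6.59 + (8/1000) kW × 8000 h × €0.40 = €6.59 + €25.6 = €32.19
Saving = €225.03 − €32.19 = €192.84

€192.84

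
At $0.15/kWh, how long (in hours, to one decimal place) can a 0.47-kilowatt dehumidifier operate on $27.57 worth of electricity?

Energy available = $27.57 ÷ $0.15/kWh = 183.8 kWh
Hours = 183.8 kWh ÷ 0.47 kW = 391.1 h

391.1 h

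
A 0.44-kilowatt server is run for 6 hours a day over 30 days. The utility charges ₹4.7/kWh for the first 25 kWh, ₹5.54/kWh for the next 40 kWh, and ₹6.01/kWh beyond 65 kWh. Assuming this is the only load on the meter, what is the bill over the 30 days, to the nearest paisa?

Runtime = 6 h/day × 30 days = 180 h
Energy = 0.44 kW × 180 h = 79.2 kWh
Tier 1 (0–25 kWh): 25 × ₹4.7 = ₹117.5
Tier 2 (25–65 kWh): 40 × ₹5.54 = ₹221.6
Above 65 kWh: 14.2 × ₹6.01 = ₹85.342
Bill = ₹424.44

₹424.44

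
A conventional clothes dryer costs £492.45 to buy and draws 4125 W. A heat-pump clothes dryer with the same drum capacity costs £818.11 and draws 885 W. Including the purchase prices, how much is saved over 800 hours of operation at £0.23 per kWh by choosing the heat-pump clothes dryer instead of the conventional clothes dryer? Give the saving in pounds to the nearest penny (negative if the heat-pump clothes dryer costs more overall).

conventional clothes dryer: £492.45 + (4125/1000) kW × 800 h × £0.23 = £492.45 + £759 = £1251.45
heat-pump clothes dryer: £818.11 + (885/1000) kW × 800 h × £0.23 = £818.11 + £162.84 = £980.95
Saving = £1251.45 − £980.95 = £270.5

£270.50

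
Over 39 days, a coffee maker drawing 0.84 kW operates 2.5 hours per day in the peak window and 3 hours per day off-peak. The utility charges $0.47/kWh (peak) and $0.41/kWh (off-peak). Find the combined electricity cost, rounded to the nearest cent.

$78.79

Peak energy = 0.84 kW × 2.5 h × 39 = 81.9 kWh
Off-peak energy = 0.84 kW × 3 h × 39 = 98.28 kWh
Cost = 81.9 × $0.47 + 98.28 × $0.41 = $38.493 + $40.2948 = $78.79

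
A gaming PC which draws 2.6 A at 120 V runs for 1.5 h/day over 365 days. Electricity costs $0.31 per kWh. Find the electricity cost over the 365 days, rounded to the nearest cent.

$52.95

Power = 2.6 A × 120 V = 312 W = 0.312 kW
Runtime = 1.5 h/day × 365 days = 547.5 h
Energy = 0.312 kW × 547.5 h = 170.82 kWh
Cost = 170.82 kWh × $0.31/kWh = $52.95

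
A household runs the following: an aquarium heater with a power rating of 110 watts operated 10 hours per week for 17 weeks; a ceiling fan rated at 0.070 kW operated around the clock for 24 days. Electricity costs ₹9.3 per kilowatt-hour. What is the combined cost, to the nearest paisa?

₹548.89

aquarium heater: Runtime = 10 h/week × 17 weeks = 170 h
aquarium heater: 0.11 kW × 170 h = 18.7 kWh
ceiling fan: Runtime = 24 h × 24 = 576 h
ceiling fan: 0.07 kW × 576 h = 40.32 kWh
Total energy = 59.02 kWh
Cost = 59.02 × ₹9.3 = ₹548.89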